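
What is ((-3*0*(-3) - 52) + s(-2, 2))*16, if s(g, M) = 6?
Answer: -736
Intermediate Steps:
((-3*0*(-3) - 52) + s(-2, 2))*16 = ((-3*0*(-3) - 52) + 6)*16 = ((0*(-3) - 52) + 6)*16 = ((0 - 52) + 6)*16 = (-52 + 6)*16 = -46*16 = -736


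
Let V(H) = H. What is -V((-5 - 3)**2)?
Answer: -64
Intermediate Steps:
-V((-5 - 3)**2) = -(-5 - 3)**2 = -1*(-8)**2 = -1*64 = -64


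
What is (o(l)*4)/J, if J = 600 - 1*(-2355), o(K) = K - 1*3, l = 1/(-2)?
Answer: -14/2955 ≈ -0.0047377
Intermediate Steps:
l = -½ ≈ -0.50000
o(K) = -3 + K (o(K) = K - 3 = -3 + K)
J = 2955 (J = 600 + 2355 = 2955)
(o(l)*4)/J = ((-3 - ½)*4)/2955 = -7/2*4*(1/2955) = -14*1/2955 = -14/2955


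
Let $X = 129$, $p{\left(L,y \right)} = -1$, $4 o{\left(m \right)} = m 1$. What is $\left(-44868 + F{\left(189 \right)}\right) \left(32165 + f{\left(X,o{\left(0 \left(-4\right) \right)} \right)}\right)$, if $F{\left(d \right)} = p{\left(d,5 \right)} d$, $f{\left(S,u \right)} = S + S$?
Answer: $-1460883111$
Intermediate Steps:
$o{\left(m \right)} = \frac{m}{4}$ ($o{\left(m \right)} = \frac{m 1}{4} = \frac{m}{4}$)
$f{\left(S,u \right)} = 2 S$
$F{\left(d \right)} = - d$
$\left(-44868 + F{\left(189 \right)}\right) \left(32165 + f{\left(X,o{\left(0 \left(-4\right) \right)} \right)}\right) = \left(-44868 - 189\right) \left(32165 + 2 \cdot 129\right) = \left(-44868 - 189\right) \left(32165 + 258\right) = \left(-45057\right) 32423 = -1460883111$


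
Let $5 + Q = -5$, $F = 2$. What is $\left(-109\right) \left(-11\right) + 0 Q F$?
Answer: $1199$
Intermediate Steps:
$Q = -10$ ($Q = -5 - 5 = -10$)
$\left(-109\right) \left(-11\right) + 0 Q F = \left(-109\right) \left(-11\right) + 0 \left(-10\right) 2 = 1199 + 0 \cdot 2 = 1199 + 0 = 1199$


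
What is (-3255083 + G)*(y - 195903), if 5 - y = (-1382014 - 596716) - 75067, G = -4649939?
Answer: -14686732468778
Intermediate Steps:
y = 2053802 (y = 5 - ((-1382014 - 596716) - 75067) = 5 - (-1978730 - 75067) = 5 - 1*(-2053797) = 5 + 2053797 = 2053802)
(-3255083 + G)*(y - 195903) = (-3255083 - 4649939)*(2053802 - 195903) = -7905022*1857899 = -14686732468778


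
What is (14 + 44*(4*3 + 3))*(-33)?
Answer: -22242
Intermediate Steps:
(14 + 44*(4*3 + 3))*(-33) = (14 + 44*(12 + 3))*(-33) = (14 + 44*15)*(-33) = (14 + 660)*(-33) = 674*(-33) = -22242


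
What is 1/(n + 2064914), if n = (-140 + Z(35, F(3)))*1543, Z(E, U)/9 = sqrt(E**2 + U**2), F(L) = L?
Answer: 308149/530072273715 - 1543*sqrt(1234)/353381515810 ≈ 4.2795e-7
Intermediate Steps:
Z(E, U) = 9*sqrt(E**2 + U**2)
n = -216020 + 13887*sqrt(1234) (n = (-140 + 9*sqrt(35**2 + 3**2))*1543 = (-140 + 9*sqrt(1225 + 9))*1543 = (-140 + 9*sqrt(1234))*1543 = -216020 + 13887*sqrt(1234) ≈ 2.7181e+5)
1/(n + 2064914) = 1/((-216020 + 13887*sqrt(1234)) + 2064914) = 1/(1848894 + 13887*sqrt(1234))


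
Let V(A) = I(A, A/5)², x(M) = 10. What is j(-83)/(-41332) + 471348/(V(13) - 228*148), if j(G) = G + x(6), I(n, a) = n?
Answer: -19479304561/1387721900 ≈ -14.037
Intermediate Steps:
j(G) = 10 + G (j(G) = G + 10 = 10 + G)
V(A) = A²
j(-83)/(-41332) + 471348/(V(13) - 228*148) = (10 - 83)/(-41332) + 471348/(13² - 228*148) = -73*(-1/41332) + 471348/(169 - 33744) = 73/41332 + 471348/(-33575) = 73/41332 + 471348*(-1/33575) = 73/41332 - 471348/33575 = -19479304561/1387721900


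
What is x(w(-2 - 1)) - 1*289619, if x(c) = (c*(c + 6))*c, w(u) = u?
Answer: -289592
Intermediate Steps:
x(c) = c**2*(6 + c) (x(c) = (c*(6 + c))*c = c**2*(6 + c))
x(w(-2 - 1)) - 1*289619 = (-2 - 1)**2*(6 + (-2 - 1)) - 1*289619 = (-3)**2*(6 - 3) - 289619 = 9*3 - 289619 = 27 - 289619 = -289592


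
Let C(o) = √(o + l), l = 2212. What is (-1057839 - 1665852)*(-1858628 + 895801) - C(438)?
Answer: 2622443234457 - 5*√106 ≈ 2.6224e+12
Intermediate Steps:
C(o) = √(2212 + o) (C(o) = √(o + 2212) = √(2212 + o))
(-1057839 - 1665852)*(-1858628 + 895801) - C(438) = (-1057839 - 1665852)*(-1858628 + 895801) - √(2212 + 438) = -2723691*(-962827) - √2650 = 2622443234457 - 5*√106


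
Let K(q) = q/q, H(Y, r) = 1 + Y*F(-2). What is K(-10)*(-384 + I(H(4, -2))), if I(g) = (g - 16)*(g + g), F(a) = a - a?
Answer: -414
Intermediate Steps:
F(a) = 0
H(Y, r) = 1 (H(Y, r) = 1 + Y*0 = 1 + 0 = 1)
K(q) = 1
I(g) = 2*g*(-16 + g) (I(g) = (-16 + g)*(2*g) = 2*g*(-16 + g))
K(-10)*(-384 + I(H(4, -2))) = 1*(-384 + 2*1*(-16 + 1)) = 1*(-384 + 2*1*(-15)) = 1*(-384 - 30) = 1*(-414) = -414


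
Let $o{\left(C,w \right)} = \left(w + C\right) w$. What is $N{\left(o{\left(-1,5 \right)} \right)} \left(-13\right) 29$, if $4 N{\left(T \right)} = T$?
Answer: $-1885$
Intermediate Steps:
$o{\left(C,w \right)} = w \left(C + w\right)$ ($o{\left(C,w \right)} = \left(C + w\right) w = w \left(C + w\right)$)
$N{\left(T \right)} = \frac{T}{4}$
$N{\left(o{\left(-1,5 \right)} \right)} \left(-13\right) 29 = \frac{5 \left(-1 + 5\right)}{4} \left(-13\right) 29 = \frac{5 \cdot 4}{4} \left(-13\right) 29 = \frac{1}{4} \cdot 20 \left(-13\right) 29 = 5 \left(-13\right) 29 = \left(-65\right) 29 = -1885$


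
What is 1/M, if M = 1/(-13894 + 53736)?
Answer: 39842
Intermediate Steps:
M = 1/39842 ≈ 2.5099e-5
1/M = 1/(1/39842) = 39842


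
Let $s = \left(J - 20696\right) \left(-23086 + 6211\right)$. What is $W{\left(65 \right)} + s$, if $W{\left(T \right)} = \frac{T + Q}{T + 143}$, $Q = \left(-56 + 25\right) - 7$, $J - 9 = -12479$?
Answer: $\frac{116412660027}{208} \approx 5.5968 \cdot 10^{8}$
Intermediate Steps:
$J = -12470$ ($J = 9 - 12479 = -12470$)
$Q = -38$ ($Q = -31 - 7 = -38$)
$s = 559676250$ ($s = \left(-12470 - 20696\right) \left(-23086 + 6211\right) = \left(-33166\right) \left(-16875\right) = 559676250$)
$W{\left(T \right)} = \frac{-38 + T}{143 + T}$ ($W{\left(T \right)} = \frac{T - 38}{T + 143} = \frac{-38 + T}{143 + T}$)
$W{\left(65 \right)} + s = \frac{-38 + 65}{143 + 65} + 559676250 = \frac{1}{208} \cdot 27 + 559676250 = \frac{27}{208} + 559676250 = \frac{116412660027}{208}$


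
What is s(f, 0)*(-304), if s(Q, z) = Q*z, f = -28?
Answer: 0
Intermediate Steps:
s(f, 0)*(-304) = -28*0*(-304) = 0*(-304) = 0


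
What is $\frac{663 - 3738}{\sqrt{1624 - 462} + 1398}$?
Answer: $- \frac{2149425}{976621} + \frac{3075 \sqrt{1162}}{1953242} \approx -2.1472$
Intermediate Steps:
$\frac{663 - 3738}{\sqrt{1624 - 462} + 1398} = - \frac{3075}{\sqrt{1162} + 1398} = - \frac{3075}{1398 + \sqrt{1162}}$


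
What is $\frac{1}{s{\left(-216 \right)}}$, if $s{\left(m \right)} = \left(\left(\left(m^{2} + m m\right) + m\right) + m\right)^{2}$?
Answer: $\frac{1}{8626694400} \approx 1.1592 \cdot 10^{-10}$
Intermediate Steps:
$s{\left(m \right)} = \left(2 m + 2 m^{2}\right)^{2}$ ($s{\left(m \right)} = \left(\left(\left(m^{2} + m^{2}\right) + m\right) + m\right)^{2} = \left(\left(2 m^{2} + m\right) + m\right)^{2} = \left(\left(m + 2 m^{2}\right) + m\right)^{2} = \left(2 m + 2 m^{2}\right)^{2}$)
$\frac{1}{s{\left(-216 \right)}} = \frac{1}{4 \left(-216\right)^{2} \left(1 - 216\right)^{2}} = \frac{1}{4 \cdot 46656 \left(-215\right)^{2}} = \frac{1}{4 \cdot 46656 \cdot 46225} = \frac{1}{8626694400}$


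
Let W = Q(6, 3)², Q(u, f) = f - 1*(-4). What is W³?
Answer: 117649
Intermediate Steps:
Q(u, f) = 4 + f (Q(u, f) = f + 4 = 4 + f)
W = 49 (W = (4 + 3)² = 7² = 49)
W³ = 49³ = 117649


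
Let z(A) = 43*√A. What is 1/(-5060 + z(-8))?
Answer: -1265/6404598 - 43*I*√2/12809196 ≈ -0.00019751 - 4.7475e-6*I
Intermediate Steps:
1/(-5060 + z(-8)) = 1/(-5060 + 43*√(-8)) = 1/(-5060 + 43*(2*I*√2)) = 1/(-5060 + 86*I*√2)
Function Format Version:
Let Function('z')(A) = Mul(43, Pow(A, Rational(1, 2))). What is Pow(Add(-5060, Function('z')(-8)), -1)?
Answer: Add(Rational(-1265, 6404598), Mul(Rational(-43, 12809196), I, Pow(2, Rational(1, 2)))) ≈ Add(-0.00019751, Mul(-4.7475e-6, I))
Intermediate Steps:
Pow(Add(-5060, Function('z')(-8)), -1) = Pow(Add(-5060, Mul(43, Pow(-8, Rational(1, 2)))), -1) = Pow(Add(-5060, Mul(43, Mul(2, I, Pow(2, Rational(1, 2))))), -1) = Pow(Add(-5060, Mul(86, I, Pow(2, Rational(1, 2)))), -1)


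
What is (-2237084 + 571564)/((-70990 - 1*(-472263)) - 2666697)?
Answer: 104095/141589 ≈ 0.73519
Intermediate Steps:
(-2237084 + 571564)/((-70990 - 1*(-472263)) - 2666697) = -1665520/((-70990 + 472263) - 2666697) = -1665520/(401273 - 2666697) = -1665520/(-2265424) = -1665520*(-1/2265424) = 104095/141589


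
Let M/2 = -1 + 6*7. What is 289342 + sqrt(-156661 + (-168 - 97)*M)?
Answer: 289342 + I*sqrt(178391) ≈ 2.8934e+5 + 422.36*I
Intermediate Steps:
M = 82 (M = 2*(-1 + 6*7) = 2*(-1 + 42) = 2*41 = 82)
289342 + sqrt(-156661 + (-168 - 97)*M) = 289342 + sqrt(-156661 + (-168 - 97)*82) = 289342 + sqrt(-156661 - 265*82) = 289342 + sqrt(-156661 - 21730) = 289342 + sqrt(-178391) = 289342 + I*sqrt(178391)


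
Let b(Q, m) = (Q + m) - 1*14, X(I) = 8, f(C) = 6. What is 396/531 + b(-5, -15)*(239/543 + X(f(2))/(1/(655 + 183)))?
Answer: -7302841174/32037 ≈ -2.2795e+5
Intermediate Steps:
b(Q, m) = -14 + Q + m (b(Q, m) = (Q + m) - 14 = -14 + Q + m)
396/531 + b(-5, -15)*(239/543 + X(f(2))/(1/(655 + 183))) = 396/531 + (-14 - 5 - 15)*(239/543 + 8/(1/(655 + 183))) = 396*(1/531) - 34*(239*(1/543) + 8/(1/838)) = 44/59 - 34*(239/543 + 8/(1/838)) = 44/59 - 34*(239/543 + 8*838) = 44/59 - 34*(239/543 + 6704) = 44/59 - 34*3640511/543 = 44/59 - 123777374/543 = -7302841174/32037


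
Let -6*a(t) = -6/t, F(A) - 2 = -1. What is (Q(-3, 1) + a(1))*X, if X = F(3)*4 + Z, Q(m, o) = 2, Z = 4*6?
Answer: 84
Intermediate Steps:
F(A) = 1 (F(A) = 2 - 1 = 1)
Z = 24
a(t) = 1/t (a(t) = -(-1)/t = 1/t)
X = 28 (X = 1*4 + 24 = 4 + 24 = 28)
(Q(-3, 1) + a(1))*X = (2 + 1/1)*28 = (2 + 1)*28 = 3*28 = 84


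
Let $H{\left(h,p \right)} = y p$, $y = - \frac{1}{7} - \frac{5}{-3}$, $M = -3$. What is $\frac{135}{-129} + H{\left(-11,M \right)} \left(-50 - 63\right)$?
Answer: $\frac{155173}{301} \approx 515.53$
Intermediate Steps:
$y = \frac{32}{21}$ ($y = \left(-1\right) \frac{1}{7} - - \frac{5}{3} = - \frac{1}{7} + \frac{5}{3} = \frac{32}{21} \approx 1.5238$)
$H{\left(h,p \right)} = \frac{32 p}{21}$
$\frac{135}{-129} + H{\left(-11,M \right)} \left(-50 - 63\right) = \frac{135}{-129} + \frac{32}{21} \left(-3\right) \left(-50 - 63\right) = 135 \left(- \frac{1}{129}\right) - - \frac{3616}{7} = - \frac{45}{43} + \frac{3616}{7} = \frac{155173}{301}$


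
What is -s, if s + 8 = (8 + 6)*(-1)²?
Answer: -6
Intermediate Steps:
s = 6 (s = -8 + (8 + 6)*(-1)² = -8 + 14*1 = -8 + 14 = 6)
-s = -1*6 = -6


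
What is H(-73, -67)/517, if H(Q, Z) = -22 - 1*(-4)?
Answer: -18/517 ≈ -0.034816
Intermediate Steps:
H(Q, Z) = -18 (H(Q, Z) = -22 + 4 = -18)
H(-73, -67)/517 = -18/517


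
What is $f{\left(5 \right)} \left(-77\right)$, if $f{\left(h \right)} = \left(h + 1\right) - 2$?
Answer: $-308$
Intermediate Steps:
$f{\left(h \right)} = -1 + h$ ($f{\left(h \right)} = \left(1 + h\right) - 2 = -1 + h$)
$f{\left(5 \right)} \left(-77\right) = \left(-1 + 5\right) \left(-77\right) = 4 \left(-77\right) = -308$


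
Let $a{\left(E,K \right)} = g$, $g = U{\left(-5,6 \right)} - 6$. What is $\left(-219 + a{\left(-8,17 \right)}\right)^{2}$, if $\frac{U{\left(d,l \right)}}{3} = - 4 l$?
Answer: $88209$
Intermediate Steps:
$U{\left(d,l \right)} = - 12 l$ ($U{\left(d,l \right)} = 3 \left(- 4 l\right) = - 12 l$)
$g = -78$ ($g = \left(-12\right) 6 - 6 = -72 - 6 = -78$)
$a{\left(E,K \right)} = -78$
$\left(-219 + a{\left(-8,17 \right)}\right)^{2} = \left(-219 - 78\right)^{2} = \left(-297\right)^{2} = 88209$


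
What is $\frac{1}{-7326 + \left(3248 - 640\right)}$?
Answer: $- \frac{1}{4718} \approx -0.00021195$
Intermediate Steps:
$\frac{1}{-7326 + \left(3248 - 640\right)} = \frac{1}{-7326 + 2608} = \frac{1}{-4718} = - \frac{1}{4718}$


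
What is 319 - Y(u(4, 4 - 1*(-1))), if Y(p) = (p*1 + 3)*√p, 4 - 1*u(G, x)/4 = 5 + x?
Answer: 319 + 42*I*√6 ≈ 319.0 + 102.88*I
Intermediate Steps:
u(G, x) = -4 - 4*x (u(G, x) = 16 - 4*(5 + x) = 16 + (-20 - 4*x) = -4 - 4*x)
Y(p) = √p*(3 + p) (Y(p) = (p + 3)*√p = (3 + p)*√p = √p*(3 + p))
319 - Y(u(4, 4 - 1*(-1))) = 319 - √(-4 - 4*(4 - 1*(-1)))*(3 + (-4 - 4*(4 - 1*(-1)))) = 319 - √(-4 - 4*(4 + 1))*(3 + (-4 - 4*(4 + 1))) = 319 - √(-4 - 4*5)*(3 + (-4 - 4*5)) = 319 - √(-4 - 20)*(3 + (-4 - 20)) = 319 - √(-24)*(3 - 24) = 319 - 2*I*√6*(-21) = 319 - (-42)*I*√6 = 319 + 42*I*√6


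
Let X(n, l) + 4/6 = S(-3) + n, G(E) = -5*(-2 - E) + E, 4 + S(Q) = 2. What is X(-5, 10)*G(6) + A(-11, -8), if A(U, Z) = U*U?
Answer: -695/3 ≈ -231.67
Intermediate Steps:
S(Q) = -2 (S(Q) = -4 + 2 = -2)
G(E) = 10 + 6*E (G(E) = (10 + 5*E) + E = 10 + 6*E)
A(U, Z) = U²
X(n, l) = -8/3 + n (X(n, l) = -⅔ + (-2 + n) = -8/3 + n)
X(-5, 10)*G(6) + A(-11, -8) = (-8/3 - 5)*(10 + 6*6) + (-11)² = -23*(10 + 36)/3 + 121 = -23/3*46 + 121 = -1058/3 + 121 = -695/3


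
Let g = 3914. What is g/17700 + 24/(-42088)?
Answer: 10269227/46559850 ≈ 0.22056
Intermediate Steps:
g/17700 + 24/(-42088) = 3914/17700 + 24/(-42088) = 3914*(1/17700) + 24*(-1/42088) = 1957/8850 - 3/5261 = 10269227/46559850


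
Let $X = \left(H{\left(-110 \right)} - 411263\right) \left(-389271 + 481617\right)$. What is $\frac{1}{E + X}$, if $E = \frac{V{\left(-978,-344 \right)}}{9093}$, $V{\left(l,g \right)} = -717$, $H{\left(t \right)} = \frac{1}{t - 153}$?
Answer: $- \frac{797153}{30274669908798277} \approx -2.6331 \cdot 10^{-11}$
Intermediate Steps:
$H{\left(t \right)} = \frac{1}{-153 + t}$ ($H{\left(t \right)} = \frac{1}{t - 153} = \frac{1}{-153 + t}$)
$X = - \frac{9988343750820}{263}$ ($X = \left(\frac{1}{-153 - 110} - 411263\right) \left(-389271 + 481617\right) = \left(\frac{1}{-263} - 411263\right) 92346 = \left(- \frac{1}{263} - 411263\right) 92346 = \left(- \frac{108162170}{263}\right) 92346 = - \frac{9988343750820}{263} \approx -3.7979 \cdot 10^{10}$)
$E = - \frac{239}{3031}$ ($E = - \frac{717}{9093} = \left(-717\right) \frac{1}{9093} = - \frac{239}{3031} \approx -0.078852$)
$\frac{1}{E + X} = \frac{1}{- \frac{239}{3031} - \frac{9988343750820}{263}} = \frac{1}{- \frac{30274669908798277}{797153}} = - \frac{797153}{30274669908798277}$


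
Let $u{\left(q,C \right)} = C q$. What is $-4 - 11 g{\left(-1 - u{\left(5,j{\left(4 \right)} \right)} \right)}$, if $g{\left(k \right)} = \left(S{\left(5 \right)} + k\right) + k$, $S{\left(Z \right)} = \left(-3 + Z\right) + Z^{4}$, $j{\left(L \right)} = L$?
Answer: $-6439$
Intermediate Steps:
$S{\left(Z \right)} = -3 + Z + Z^{4}$
$g{\left(k \right)} = 627 + 2 k$ ($g{\left(k \right)} = \left(\left(-3 + 5 + 5^{4}\right) + k\right) + k = \left(\left(-3 + 5 + 625\right) + k\right) + k = \left(627 + k\right) + k = 627 + 2 k$)
$-4 - 11 g{\left(-1 - u{\left(5,j{\left(4 \right)} \right)} \right)} = -4 - 11 \left(627 + 2 \left(-1 - 4 \cdot 5\right)\right) = -4 - 11 \left(627 + 2 \left(-1 - 20\right)\right) = -4 - 11 \left(627 + 2 \left(-21\right)\right) = -4 - 11 \left(627 - 42\right) = -4 - 6435 = -6439$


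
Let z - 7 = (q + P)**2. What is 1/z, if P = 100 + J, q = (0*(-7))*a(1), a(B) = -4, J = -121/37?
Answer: 1369/12818824 ≈ 0.00010680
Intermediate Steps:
J = -121/37 (J = -121*1/37 = -121/37 ≈ -3.2703)
q = 0 (q = (0*(-7))*(-4) = 0*(-4) = 0)
P = 3579/37 (P = 100 - 121/37 = 3579/37 ≈ 96.730)
z = 12818824/1369 (z = 7 + (0 + 3579/37)**2 = 7 + (3579/37)**2 = 7 + 12809241/1369 = 12818824/1369 ≈ 9363.6)
1/z = 1/(12818824/1369) = 1369/12818824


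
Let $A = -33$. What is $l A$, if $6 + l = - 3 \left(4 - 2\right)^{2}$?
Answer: $594$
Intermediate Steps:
$l = -18$ ($l = -6 - 3 \left(4 - 2\right)^{2} = -6 - 3 \cdot 2^{2} = -6 - 12 = -18$)
$l A = \left(-18\right) \left(-33\right) = 594$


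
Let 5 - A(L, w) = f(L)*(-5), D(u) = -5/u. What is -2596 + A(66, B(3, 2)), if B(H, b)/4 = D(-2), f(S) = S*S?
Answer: 19189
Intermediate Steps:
f(S) = S²
B(H, b) = 10 (B(H, b) = 4*(-5/(-2)) = 4*(-5*(-½)) = 4*(5/2) = 10)
A(L, w) = 5 + 5*L² (A(L, w) = 5 - L²*(-5) = 5 - (-5)*L² = 5 + 5*L²)
-2596 + A(66, B(3, 2)) = -2596 + (5 + 5*66²) = -2596 + (5 + 5*4356) = -2596 + (5 + 21780) = -2596 + 21785 = 19189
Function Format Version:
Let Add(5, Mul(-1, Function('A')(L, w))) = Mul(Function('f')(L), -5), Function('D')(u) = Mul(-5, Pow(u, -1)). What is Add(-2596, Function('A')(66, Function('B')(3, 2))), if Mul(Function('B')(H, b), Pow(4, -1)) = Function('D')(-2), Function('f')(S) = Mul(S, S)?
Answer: 19189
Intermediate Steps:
Function('f')(S) = Pow(S, 2)
Function('B')(H, b) = 10 (Function('B')(H, b) = Mul(4, Mul(-5, Pow(-2, -1))) = Mul(4, Mul(-5, Rational(-1, 2))) = Mul(4, Rational(5, 2)) = 10)
Function('A')(L, w) = Add(5, Mul(5, Pow(L, 2))) (Function('A')(L, w) = Add(5, Mul(-1, Mul(Pow(L, 2), -5))) = Add(5, Mul(-1, Mul(-5, Pow(L, 2)))) = Add(5, Mul(5, Pow(L, 2))))
Add(-2596, Function('A')(66, Function('B')(3, 2))) = Add(-2596, Add(5, Mul(5, Pow(66, 2)))) = Add(-2596, Add(5, Mul(5, 4356))) = Add(-2596, Add(5, 21780)) = Add(-2596, 21785) = 19189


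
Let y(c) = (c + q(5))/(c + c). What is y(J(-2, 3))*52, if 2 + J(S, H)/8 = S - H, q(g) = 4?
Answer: 169/7 ≈ 24.143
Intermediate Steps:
J(S, H) = -16 - 8*H + 8*S (J(S, H) = -16 + 8*(S - H) = -16 + (-8*H + 8*S) = -16 - 8*H + 8*S)
y(c) = (4 + c)/(2*c) (y(c) = (c + 4)/(c + c) = (4 + c)/((2*c)) = (4 + c)*(1/(2*c)) = (4 + c)/(2*c))
y(J(-2, 3))*52 = ((4 + (-16 - 8*3 + 8*(-2)))/(2*(-16 - 8*3 + 8*(-2))))*52 = ((4 + (-16 - 24 - 16))/(2*(-16 - 24 - 16)))*52 = ((½)*(4 - 56)/(-56))*52 = ((½)*(-1/56)*(-52))*52 = (13/28)*52 = 169/7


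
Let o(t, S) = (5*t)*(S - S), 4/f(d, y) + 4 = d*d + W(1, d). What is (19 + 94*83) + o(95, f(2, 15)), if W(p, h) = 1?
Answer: 7821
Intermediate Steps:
f(d, y) = 4/(-3 + d**2) (f(d, y) = 4/(-4 + (d*d + 1)) = 4/(-4 + (d**2 + 1)) = 4/(-4 + (1 + d**2)) = 4/(-3 + d**2))
o(t, S) = 0 (o(t, S) = (5*t)*0 = 0)
(19 + 94*83) + o(95, f(2, 15)) = (19 + 94*83) + 0 = (19 + 7802) + 0 = 7821 + 0 = 7821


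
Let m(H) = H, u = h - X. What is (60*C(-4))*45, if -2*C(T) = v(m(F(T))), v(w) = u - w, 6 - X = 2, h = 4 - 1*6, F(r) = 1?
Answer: 9450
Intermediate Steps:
h = -2 (h = 4 - 6 = -2)
X = 4 (X = 6 - 1*2 = 6 - 2 = 4)
u = -6 (u = -2 - 1*4 = -2 - 4 = -6)
v(w) = -6 - w
C(T) = 7/2 (C(T) = -(-6 - 1*1)/2 = -(-6 - 1)/2 = -½*(-7) = 7/2)
(60*C(-4))*45 = (60*(7/2))*45 = 210*45 = 9450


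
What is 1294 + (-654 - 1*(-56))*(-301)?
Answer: 181292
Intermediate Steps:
1294 + (-654 - 1*(-56))*(-301) = 1294 + (-654 + 56)*(-301) = 1294 - 598*(-301) = 1294 + 179998 = 181292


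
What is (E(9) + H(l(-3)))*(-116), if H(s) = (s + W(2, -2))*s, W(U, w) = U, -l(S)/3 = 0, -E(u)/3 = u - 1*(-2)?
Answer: 3828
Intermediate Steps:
E(u) = -6 - 3*u (E(u) = -3*(u - 1*(-2)) = -3*(u + 2) = -3*(2 + u) = -6 - 3*u)
l(S) = 0 (l(S) = -3*0 = 0)
H(s) = s*(2 + s) (H(s) = (s + 2)*s = (2 + s)*s = s*(2 + s))
(E(9) + H(l(-3)))*(-116) = ((-6 - 3*9) + 0*(2 + 0))*(-116) = ((-6 - 27) + 0*2)*(-116) = (-33 + 0)*(-116) = -33*(-116) = 3828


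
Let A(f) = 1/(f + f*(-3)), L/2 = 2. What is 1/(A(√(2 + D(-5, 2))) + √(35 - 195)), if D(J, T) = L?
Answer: 12/(-√6 + 48*I*√10) ≈ -0.0012754 - 0.079036*I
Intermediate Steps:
L = 4 (L = 2*2 = 4)
D(J, T) = 4
A(f) = -1/(2*f) (A(f) = 1/(f - 3*f) = 1/(-2*f) = -1/(2*f))
1/(A(√(2 + D(-5, 2))) + √(35 - 195)) = 1/(-1/(2*√(2 + 4)) + √(35 - 195)) = 1/(-√6/6/2 + √(-160)) = 1/(-√6/12 + 4*I*√10)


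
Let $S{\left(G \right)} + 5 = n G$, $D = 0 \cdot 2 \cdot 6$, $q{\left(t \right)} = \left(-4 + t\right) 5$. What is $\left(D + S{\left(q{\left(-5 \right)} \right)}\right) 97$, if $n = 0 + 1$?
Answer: $-4850$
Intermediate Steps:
$q{\left(t \right)} = -20 + 5 t$
$n = 1$
$D = 0$ ($D = 0 \cdot 6 = 0$)
$S{\left(G \right)} = -5 + G$ ($S{\left(G \right)} = -5 + 1 G = -5 + G$)
$\left(D + S{\left(q{\left(-5 \right)} \right)}\right) 97 = \left(0 + \left(-5 + \left(-20 + 5 \left(-5\right)\right)\right)\right) 97 = \left(0 - 50\right) 97 = \left(-50\right) 97 = -4850$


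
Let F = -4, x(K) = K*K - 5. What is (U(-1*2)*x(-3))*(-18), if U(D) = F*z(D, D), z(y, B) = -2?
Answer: -576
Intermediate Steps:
x(K) = -5 + K² (x(K) = K² - 5 = -5 + K²)
U(D) = 8 (U(D) = -4*(-2) = 8)
(U(-1*2)*x(-3))*(-18) = (8*(-5 + (-3)²))*(-18) = (8*(-5 + 9))*(-18) = (8*4)*(-18) = 32*(-18) = -576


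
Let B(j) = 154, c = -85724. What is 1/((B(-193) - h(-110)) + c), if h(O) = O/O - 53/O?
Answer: -110/9412863 ≈ -1.1686e-5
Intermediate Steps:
h(O) = 1 - 53/O
1/((B(-193) - h(-110)) + c) = 1/((154 - (-53 - 110)/(-110)) - 85724) = 1/((154 - (-1)*(-163)/110) - 85724) = 1/((154 - 1*163/110) - 85724) = 1/((154 - 163/110) - 85724) = 1/(16777/110 - 85724) = 1/(-9412863/110) = -110/9412863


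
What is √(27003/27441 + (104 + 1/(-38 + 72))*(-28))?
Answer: I*√70408101271371/155499 ≈ 53.961*I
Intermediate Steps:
√(27003/27441 + (104 + 1/(-38 + 72))*(-28)) = √(27003*(1/27441) + (104 + 1/34)*(-28)) = √(9001/9147 + (104 + 1/34)*(-28)) = √(9001/9147 + (3537/34)*(-28)) = √(9001/9147 - 49518/17) = √(-452788129/155499) = I*√70408101271371/155499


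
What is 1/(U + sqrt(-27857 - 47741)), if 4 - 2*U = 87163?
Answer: -174318/7596993673 - 4*I*sqrt(75598)/7596993673 ≈ -2.2946e-5 - 1.4477e-7*I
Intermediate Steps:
U = -87159/2 (U = 2 - 1/2*87163 = 2 - 87163/2 = -87159/2 ≈ -43580.)
1/(U + sqrt(-27857 - 47741)) = 1/(-87159/2 + sqrt(-27857 - 47741)) = 1/(-87159/2 + sqrt(-75598)) = 1/(-87159/2 + I*sqrt(75598))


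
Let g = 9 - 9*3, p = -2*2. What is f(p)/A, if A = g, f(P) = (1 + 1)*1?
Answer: -⅑ ≈ -0.11111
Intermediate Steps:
p = -4
f(P) = 2 (f(P) = 2*1 = 2)
g = -18 (g = 9 - 27 = -18)
A = -18
f(p)/A = 2/(-18) = 2*(-1/18) = -⅑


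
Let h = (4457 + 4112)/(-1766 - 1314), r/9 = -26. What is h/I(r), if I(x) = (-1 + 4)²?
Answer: -779/2520 ≈ -0.30913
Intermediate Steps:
r = -234 (r = 9*(-26) = -234)
h = -779/280 (h = 8569/(-3080) = 8569*(-1/3080) = -779/280 ≈ -2.7821)
I(x) = 9 (I(x) = 3² = 9)
h/I(r) = -779/280/9 = -779/280*⅑ = -779/2520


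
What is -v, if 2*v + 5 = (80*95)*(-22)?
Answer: 167205/2 ≈ 83603.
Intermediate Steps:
v = -167205/2 (v = -5/2 + ((80*95)*(-22))/2 = -5/2 + (7600*(-22))/2 = -5/2 + (½)*(-167200) = -5/2 - 83600 = -167205/2 ≈ -83603.)
-v = -1*(-167205/2) = 167205/2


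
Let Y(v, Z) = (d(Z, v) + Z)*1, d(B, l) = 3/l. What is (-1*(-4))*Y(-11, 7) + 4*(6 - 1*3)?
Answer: 428/11 ≈ 38.909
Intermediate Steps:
Y(v, Z) = Z + 3/v (Y(v, Z) = (3/v + Z)*1 = (Z + 3/v)*1 = Z + 3/v)
(-1*(-4))*Y(-11, 7) + 4*(6 - 1*3) = (-1*(-4))*(7 + 3/(-11)) + 4*(6 - 1*3) = 4*(7 + 3*(-1/11)) + 4*(6 - 3) = 4*(7 - 3/11) + 4*3 = 4*(74/11) + 12 = 296/11 + 12 = 428/11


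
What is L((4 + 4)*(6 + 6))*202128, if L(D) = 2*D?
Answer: 38808576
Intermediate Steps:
L((4 + 4)*(6 + 6))*202128 = (2*((4 + 4)*(6 + 6)))*202128 = (2*(8*12))*202128 = (2*96)*202128 = 192*202128 = 38808576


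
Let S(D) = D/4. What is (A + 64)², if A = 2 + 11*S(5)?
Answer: 101761/16 ≈ 6360.1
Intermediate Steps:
S(D) = D/4 (S(D) = D*(¼) = D/4)
A = 63/4 (A = 2 + 11*((¼)*5) = 2 + 11*(5/4) = 2 + 55/4 = 63/4 ≈ 15.750)
(A + 64)² = (63/4 + 64)² = (319/4)² = 101761/16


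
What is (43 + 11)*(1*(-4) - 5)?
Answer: -486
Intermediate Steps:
(43 + 11)*(1*(-4) - 5) = 54*(-4 - 5) = 54*(-9) = -486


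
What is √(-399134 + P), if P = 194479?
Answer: 61*I*√55 ≈ 452.39*I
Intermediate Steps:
√(-399134 + P) = √(-399134 + 194479) = √(-204655) = 61*I*√55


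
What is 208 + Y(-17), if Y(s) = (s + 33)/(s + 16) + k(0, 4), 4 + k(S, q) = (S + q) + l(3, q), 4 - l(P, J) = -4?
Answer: 200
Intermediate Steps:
l(P, J) = 8 (l(P, J) = 4 - 1*(-4) = 4 + 4 = 8)
k(S, q) = 4 + S + q (k(S, q) = -4 + ((S + q) + 8) = -4 + (8 + S + q) = 4 + S + q)
Y(s) = 8 + (33 + s)/(16 + s) (Y(s) = (s + 33)/(s + 16) + (4 + 0 + 4) = (33 + s)/(16 + s) + 8 = 8 + (33 + s)/(16 + s))
208 + Y(-17) = 208 + (161 + 9*(-17))/(16 - 17) = 208 + (161 - 153)/(-1) = 208 - 1*8 = 208 - 8 = 200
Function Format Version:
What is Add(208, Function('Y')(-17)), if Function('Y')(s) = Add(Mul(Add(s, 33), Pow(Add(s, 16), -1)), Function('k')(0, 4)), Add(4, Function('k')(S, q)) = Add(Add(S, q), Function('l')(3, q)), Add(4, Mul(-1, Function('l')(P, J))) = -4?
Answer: 200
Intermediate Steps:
Function('l')(P, J) = 8 (Function('l')(P, J) = Add(4, Mul(-1, -4)) = Add(4, 4) = 8)
Function('k')(S, q) = Add(4, S, q) (Function('k')(S, q) = Add(-4, Add(Add(S, q), 8)) = Add(-4, Add(8, S, q)) = Add(4, S, q))
Function('Y')(s) = Add(8, Mul(Pow(Add(16, s), -1), Add(33, s))) (Function('Y')(s) = Add(Mul(Add(s, 33), Pow(Add(s, 16), -1)), Add(4, 0, 4)) = Add(Mul(Add(33, s), Pow(Add(16, s), -1)), 8) = Add(Mul(Pow(Add(16, s), -1), Add(33, s)), 8) = Add(8, Mul(Pow(Add(16, s), -1), Add(33, s))))
Add(208, Function('Y')(-17)) = Add(208, Mul(Pow(Add(16, -17), -1), Add(161, Mul(9, -17)))) = Add(208, Mul(Pow(-1, -1), Add(161, -153))) = Add(208, Mul(-1, 8)) = Add(208, -8) = 200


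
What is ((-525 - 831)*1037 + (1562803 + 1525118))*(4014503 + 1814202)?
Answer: 9802418805045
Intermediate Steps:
((-525 - 831)*1037 + (1562803 + 1525118))*(4014503 + 1814202) = (-1356*1037 + 3087921)*5828705 = (-1406172 + 3087921)*5828705 = 1681749*5828705 = 9802418805045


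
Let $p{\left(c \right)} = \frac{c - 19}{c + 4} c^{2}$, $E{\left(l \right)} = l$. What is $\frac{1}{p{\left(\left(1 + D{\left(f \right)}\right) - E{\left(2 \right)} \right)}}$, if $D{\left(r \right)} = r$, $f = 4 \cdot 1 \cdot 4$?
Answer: $- \frac{19}{900} \approx -0.021111$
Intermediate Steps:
$f = 16$ ($f = 4 \cdot 4 = 16$)
$p{\left(c \right)} = \frac{c^{2} \left(-19 + c\right)}{4 + c}$ ($p{\left(c \right)} = \frac{-19 + c}{4 + c} c^{2} = \frac{c^{2} \left(-19 + c\right)}{4 + c}$)
$\frac{1}{p{\left(\left(1 + D{\left(f \right)}\right) - E{\left(2 \right)} \right)}} = \frac{1}{\left(\left(1 + 16\right) - 2\right)^{2} \frac{1}{4 + \left(\left(1 + 16\right) - 2\right)} \left(-19 + \left(\left(1 + 16\right) - 2\right)\right)} = \frac{1}{\left(17 - 2\right)^{2} \frac{1}{4 + \left(17 - 2\right)} \left(-19 + \left(17 - 2\right)\right)} = \frac{1}{15^{2} \frac{1}{4 + 15} \left(-19 + 15\right)} = \frac{1}{225 \cdot \frac{1}{19} \left(-4\right)} = \frac{1}{- \frac{900}{19}} = - \frac{19}{900}$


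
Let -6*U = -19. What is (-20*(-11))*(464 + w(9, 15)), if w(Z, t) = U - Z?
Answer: 302390/3 ≈ 1.0080e+5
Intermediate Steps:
U = 19/6 (U = -⅙*(-19) = 19/6 ≈ 3.1667)
w(Z, t) = 19/6 - Z
(-20*(-11))*(464 + w(9, 15)) = (-20*(-11))*(464 + (19/6 - 1*9)) = 220*(464 + (19/6 - 9)) = 220*(464 - 35/6) = 220*(2749/6) = 302390/3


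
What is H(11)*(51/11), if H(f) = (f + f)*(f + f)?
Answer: 2244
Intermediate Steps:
H(f) = 4*f² (H(f) = (2*f)*(2*f) = 4*f²)
H(11)*(51/11) = (4*11²)*(51/11) = (4*121)*(51*(1/11)) = 484*(51/11) = 2244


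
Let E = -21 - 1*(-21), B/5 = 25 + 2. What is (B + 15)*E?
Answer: 0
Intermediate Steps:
B = 135 (B = 5*(25 + 2) = 5*27 = 135)
E = 0 (E = -21 + 21 = 0)
(B + 15)*E = (135 + 15)*0 = 150*0 = 0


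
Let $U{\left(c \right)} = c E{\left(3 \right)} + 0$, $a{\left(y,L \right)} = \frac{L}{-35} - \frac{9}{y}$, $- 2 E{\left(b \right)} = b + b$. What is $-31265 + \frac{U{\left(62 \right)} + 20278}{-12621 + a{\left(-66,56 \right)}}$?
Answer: $- \frac{43412755935}{1388471} \approx -31267.0$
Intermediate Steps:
$E{\left(b \right)} = - b$ ($E{\left(b \right)} = - \frac{b + b}{2} = - \frac{2 b}{2} = - b$)
$a{\left(y,L \right)} = - \frac{9}{y} - \frac{L}{35}$ ($a{\left(y,L \right)} = L \left(- \frac{1}{35}\right) - \frac{9}{y} = - \frac{L}{35} - \frac{9}{y} = - \frac{9}{y} - \frac{L}{35}$)
$U{\left(c \right)} = - 3 c$ ($U{\left(c \right)} = c \left(\left(-1\right) 3\right) + 0 = c \left(-3\right) + 0 = - 3 c + 0 = - 3 c$)
$-31265 + \frac{U{\left(62 \right)} + 20278}{-12621 + a{\left(-66,56 \right)}} = -31265 + \frac{\left(-3\right) 62 + 20278}{-12621 - \left(\frac{8}{5} + \frac{9}{-66}\right)} = -31265 + \frac{-186 + 20278}{-12621 - \frac{161}{110}} = -31265 + \frac{20092}{-12621 + \left(\frac{3}{22} - \frac{8}{5}\right)} = -31265 + \frac{20092}{-12621 - \frac{161}{110}} = -31265 + \frac{20092}{- \frac{1388471}{110}} = -31265 + 20092 \left(- \frac{110}{1388471}\right) = -31265 - \frac{2210120}{1388471} = - \frac{43412755935}{1388471}$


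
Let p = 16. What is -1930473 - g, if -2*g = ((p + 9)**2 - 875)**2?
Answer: -1899223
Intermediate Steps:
g = -31250 (g = -((16 + 9)**2 - 875)**2/2 = -(25**2 - 875)**2/2 = -(625 - 875)**2/2 = -1/2*(-250)**2 = -1/2*62500 = -31250)
-1930473 - g = -1930473 - 1*(-31250) = -1930473 + 31250 = -1899223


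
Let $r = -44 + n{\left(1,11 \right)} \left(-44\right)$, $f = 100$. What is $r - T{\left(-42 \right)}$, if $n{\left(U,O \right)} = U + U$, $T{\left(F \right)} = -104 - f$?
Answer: $72$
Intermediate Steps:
$T{\left(F \right)} = -204$ ($T{\left(F \right)} = -104 - 100 = -204$)
$n{\left(U,O \right)} = 2 U$
$r = -132$ ($r = -44 + 2 \cdot 1 \left(-44\right) = -44 + 2 \left(-44\right) = -44 - 88 = -132$)
$r - T{\left(-42 \right)} = -132 - -204 = -132 + 204 = 72$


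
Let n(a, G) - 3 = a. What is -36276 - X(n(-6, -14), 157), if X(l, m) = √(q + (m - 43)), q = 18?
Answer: -36276 - 2*√33 ≈ -36288.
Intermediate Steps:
n(a, G) = 3 + a
X(l, m) = √(-25 + m) (X(l, m) = √(18 + (m - 43)) = √(18 + (-43 + m)) = √(-25 + m))
-36276 - X(n(-6, -14), 157) = -36276 - √(-25 + 157) = -36276 - √132 = -36276 - 2*√33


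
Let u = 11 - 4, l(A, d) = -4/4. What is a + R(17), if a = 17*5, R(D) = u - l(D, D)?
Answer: 93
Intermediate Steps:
l(A, d) = -1 (l(A, d) = -4*¼ = -1)
u = 7
R(D) = 8 (R(D) = 7 - 1*(-1) = 7 + 1 = 8)
a = 85
a + R(17) = 85 + 8 = 93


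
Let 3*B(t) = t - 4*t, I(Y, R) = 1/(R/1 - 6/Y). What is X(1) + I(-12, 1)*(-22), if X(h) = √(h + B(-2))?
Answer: -44/3 + √3 ≈ -12.935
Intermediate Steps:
I(Y, R) = 1/(R - 6/Y) (I(Y, R) = 1/(R*1 - 6/Y) = 1/(R - 6/Y))
B(t) = -t (B(t) = (t - 4*t)/3 = (-3*t)/3 = -t)
X(h) = √(2 + h) (X(h) = √(h - 1*(-2)) = √(h + 2) = √(2 + h))
X(1) + I(-12, 1)*(-22) = √(2 + 1) - 12/(-6 + 1*(-12))*(-22) = √3 - 12/(-6 - 12)*(-22) = √3 - 12/(-18)*(-22) = √3 - 12*(-1/18)*(-22) = √3 + (⅔)*(-22) = √3 - 44/3 = -44/3 + √3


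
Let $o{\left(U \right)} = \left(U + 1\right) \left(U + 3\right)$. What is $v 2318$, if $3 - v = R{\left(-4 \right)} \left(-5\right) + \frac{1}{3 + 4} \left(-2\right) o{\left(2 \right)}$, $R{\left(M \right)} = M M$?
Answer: $\frac{1416298}{7} \approx 2.0233 \cdot 10^{5}$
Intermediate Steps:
$o{\left(U \right)} = \left(1 + U\right) \left(3 + U\right)$
$R{\left(M \right)} = M^{2}$
$v = \frac{611}{7}$ ($v = 3 - \left(\left(-4\right)^{2} \left(-5\right) + \frac{1}{3 + 4} \left(-2\right) \left(3 + 2^{2} + 4 \cdot 2\right)\right) = 3 - \left(16 \left(-5\right) + \frac{1}{7} \left(-2\right) \left(3 + 4 + 8\right)\right) = 3 - \left(-80 + \frac{1}{7} \left(-2\right) 15\right) = 3 - \left(-80 - \frac{30}{7}\right) = 3 - - \frac{590}{7} = 3 + \frac{590}{7} = \frac{611}{7} \approx 87.286$)
$v 2318 = \frac{611}{7} \cdot 2318 = \frac{1416298}{7}$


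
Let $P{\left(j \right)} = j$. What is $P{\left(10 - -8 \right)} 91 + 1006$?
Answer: $2644$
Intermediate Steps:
$P{\left(10 - -8 \right)} 91 + 1006 = \left(10 - -8\right) 91 + 1006 = \left(10 + 8\right) 91 + 1006 = 18 \cdot 91 + 1006 = 1638 + 1006 = 2644$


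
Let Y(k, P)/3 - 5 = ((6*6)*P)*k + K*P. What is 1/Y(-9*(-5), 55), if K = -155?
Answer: 1/241740 ≈ 4.1367e-6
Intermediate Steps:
Y(k, P) = 15 - 465*P + 108*P*k (Y(k, P) = 15 + 3*(((6*6)*P)*k - 155*P) = 15 + 3*((36*P)*k - 155*P) = 15 + 3*(36*P*k - 155*P) = 15 + 3*(-155*P + 36*P*k) = 15 + (-465*P + 108*P*k) = 15 - 465*P + 108*P*k)
1/Y(-9*(-5), 55) = 1/(15 - 465*55 + 108*55*(-9*(-5))) = 1/(15 - 25575 + 108*55*45) = 1/(15 - 25575 + 267300) = 1/241740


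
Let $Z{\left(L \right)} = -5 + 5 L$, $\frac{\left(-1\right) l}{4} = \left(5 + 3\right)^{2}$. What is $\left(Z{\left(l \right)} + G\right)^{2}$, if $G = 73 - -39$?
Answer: $1375929$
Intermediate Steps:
$l = -256$ ($l = - 4 \left(5 + 3\right)^{2} = - 4 \cdot 8^{2} = \left(-4\right) 64 = -256$)
$G = 112$ ($G = 73 + 39 = 112$)
$\left(Z{\left(l \right)} + G\right)^{2} = \left(\left(-5 + 5 \left(-256\right)\right) + 112\right)^{2} = \left(\left(-5 - 1280\right) + 112\right)^{2} = \left(-1285 + 112\right)^{2} = \left(-1173\right)^{2} = 1375929$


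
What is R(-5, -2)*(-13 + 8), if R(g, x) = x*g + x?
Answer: -40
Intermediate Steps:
R(g, x) = x + g*x (R(g, x) = g*x + x = x + g*x)
R(-5, -2)*(-13 + 8) = (-2*(1 - 5))*(-13 + 8) = -2*(-4)*(-5) = 8*(-5) = -40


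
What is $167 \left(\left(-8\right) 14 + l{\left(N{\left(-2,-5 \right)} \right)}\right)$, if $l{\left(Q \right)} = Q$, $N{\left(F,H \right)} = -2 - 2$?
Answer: $-19372$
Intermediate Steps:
$N{\left(F,H \right)} = -4$
$167 \left(\left(-8\right) 14 + l{\left(N{\left(-2,-5 \right)} \right)}\right) = 167 \left(\left(-8\right) 14 - 4\right) = 167 \left(-112 - 4\right) = 167 \left(-116\right) = -19372$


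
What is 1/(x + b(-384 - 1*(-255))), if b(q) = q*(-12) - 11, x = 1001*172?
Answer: 1/173709 ≈ 5.7568e-6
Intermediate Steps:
x = 172172
b(q) = -11 - 12*q (b(q) = -12*q - 11 = -11 - 12*q)
1/(x + b(-384 - 1*(-255))) = 1/(172172 + (-11 - 12*(-384 - 1*(-255)))) = 1/(172172 + (-11 - 12*(-384 + 255))) = 1/(172172 + (-11 - 12*(-129))) = 1/(172172 + (-11 + 1548)) = 1/(172172 + 1537) = 1/173709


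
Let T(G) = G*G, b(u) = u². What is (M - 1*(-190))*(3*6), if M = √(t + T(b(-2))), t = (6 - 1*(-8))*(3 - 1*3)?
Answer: 3492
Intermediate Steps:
T(G) = G²
t = 0 (t = (6 + 8)*(3 - 3) = 14*0 = 0)
M = 4 (M = √(0 + ((-2)²)²) = √(0 + 4²) = √(0 + 16) = √16 = 4)
(M - 1*(-190))*(3*6) = (4 - 1*(-190))*(3*6) = (4 + 190)*18 = 194*18 = 3492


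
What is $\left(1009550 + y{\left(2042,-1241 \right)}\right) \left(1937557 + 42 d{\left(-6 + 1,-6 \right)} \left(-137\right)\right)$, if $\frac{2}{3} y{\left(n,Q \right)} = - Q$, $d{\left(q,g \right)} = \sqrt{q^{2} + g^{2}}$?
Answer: $\frac{3919334863411}{2} - 5819661771 \sqrt{61} \approx 1.9142 \cdot 10^{12}$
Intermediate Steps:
$d{\left(q,g \right)} = \sqrt{g^{2} + q^{2}}$
$y{\left(n,Q \right)} = - \frac{3 Q}{2}$ ($y{\left(n,Q \right)} = \frac{3 \left(- Q\right)}{2} = - \frac{3 Q}{2}$)
$\left(1009550 + y{\left(2042,-1241 \right)}\right) \left(1937557 + 42 d{\left(-6 + 1,-6 \right)} \left(-137\right)\right) = \left(1009550 - - \frac{3723}{2}\right) \left(1937557 + 42 \sqrt{\left(-6\right)^{2} + \left(-6 + 1\right)^{2}} \left(-137\right)\right) = \left(1009550 + \frac{3723}{2}\right) \left(1937557 + 42 \sqrt{36 + \left(-5\right)^{2}} \left(-137\right)\right) = \frac{2022823 \left(1937557 + 42 \sqrt{36 + 25} \left(-137\right)\right)}{2} = \frac{2022823 \left(1937557 + 42 \sqrt{61} \left(-137\right)\right)}{2} = \frac{2022823 \left(1937557 - 5754 \sqrt{61}\right)}{2} = \frac{3919334863411}{2} - 5819661771 \sqrt{61}$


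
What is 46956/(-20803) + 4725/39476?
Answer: -24723111/11566468 ≈ -2.1375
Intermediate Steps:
46956/(-20803) + 4725/39476 = 46956*(-1/20803) + 4725*(1/39476) = -46956/20803 + 4725/39476 = -24723111/11566468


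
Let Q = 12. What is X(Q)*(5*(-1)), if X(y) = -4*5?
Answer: 100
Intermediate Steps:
X(y) = -20
X(Q)*(5*(-1)) = -100*(-1) = -20*(-5) = 100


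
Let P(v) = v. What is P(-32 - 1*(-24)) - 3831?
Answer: -3839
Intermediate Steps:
P(-32 - 1*(-24)) - 3831 = (-32 - 1*(-24)) - 3831 = (-32 + 24) - 3831 = -8 - 3831 = -3839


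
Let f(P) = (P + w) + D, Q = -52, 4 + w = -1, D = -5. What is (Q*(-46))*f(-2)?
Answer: -28704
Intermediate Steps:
w = -5 (w = -4 - 1 = -5)
f(P) = -10 + P (f(P) = (P - 5) - 5 = (-5 + P) - 5 = -10 + P)
(Q*(-46))*f(-2) = (-52*(-46))*(-10 - 2) = 2392*(-12) = -28704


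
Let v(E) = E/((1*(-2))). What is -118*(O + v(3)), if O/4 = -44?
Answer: 20945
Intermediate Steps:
v(E) = -E/2 (v(E) = E/(-2) = E*(-½) = -E/2)
O = -176 (O = 4*(-44) = -176)
-118*(O + v(3)) = -118*(-176 - ½*3) = -118*(-176 - 3/2) = -118*(-355/2) = 20945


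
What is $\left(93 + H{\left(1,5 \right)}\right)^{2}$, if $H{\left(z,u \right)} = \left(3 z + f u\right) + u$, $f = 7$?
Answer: $18496$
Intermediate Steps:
$H{\left(z,u \right)} = 3 z + 8 u$ ($H{\left(z,u \right)} = \left(3 z + 7 u\right) + u = 3 z + 8 u$)
$\left(93 + H{\left(1,5 \right)}\right)^{2} = \left(93 + \left(3 \cdot 1 + 8 \cdot 5\right)\right)^{2} = \left(93 + \left(3 + 40\right)\right)^{2} = \left(93 + 43\right)^{2} = 136^{2} = 18496$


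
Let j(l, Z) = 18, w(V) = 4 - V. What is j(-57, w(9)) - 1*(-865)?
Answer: 883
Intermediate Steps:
j(-57, w(9)) - 1*(-865) = 18 - 1*(-865) = 18 + 865 = 883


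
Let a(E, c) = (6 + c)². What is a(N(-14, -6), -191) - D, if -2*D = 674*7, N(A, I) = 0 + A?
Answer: 36584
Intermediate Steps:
N(A, I) = A
D = -2359 (D = -337*7 = -½*4718 = -2359)
a(N(-14, -6), -191) - D = (6 - 191)² - 1*(-2359) = (-185)² + 2359 = 34225 + 2359 = 36584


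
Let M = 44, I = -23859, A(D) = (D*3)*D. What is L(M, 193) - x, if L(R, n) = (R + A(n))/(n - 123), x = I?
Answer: 1781921/70 ≈ 25456.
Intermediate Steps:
A(D) = 3*D**2 (A(D) = (3*D)*D = 3*D**2)
x = -23859
L(R, n) = (R + 3*n**2)/(-123 + n) (L(R, n) = (R + 3*n**2)/(n - 123) = (R + 3*n**2)/(-123 + n))
L(M, 193) - x = (44 + 3*193**2)/(-123 + 193) - 1*(-23859) = (44 + 3*37249)/70 + 23859 = (44 + 111747)/70 + 23859 = (1/70)*111791 + 23859 = 111791/70 + 23859 = 1781921/70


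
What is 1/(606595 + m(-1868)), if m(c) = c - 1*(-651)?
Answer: 1/605378 ≈ 1.6519e-6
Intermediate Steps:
m(c) = 651 + c (m(c) = c + 651 = 651 + c)
1/(606595 + m(-1868)) = 1/(606595 + (651 - 1868)) = 1/(606595 - 1217) = 1/605378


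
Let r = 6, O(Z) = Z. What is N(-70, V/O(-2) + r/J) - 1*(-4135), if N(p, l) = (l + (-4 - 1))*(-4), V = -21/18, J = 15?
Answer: 62266/15 ≈ 4151.1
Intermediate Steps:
V = -7/6 (V = -21*1/18 = -7/6 ≈ -1.1667)
N(p, l) = 20 - 4*l (N(p, l) = (l - 5)*(-4) = (-5 + l)*(-4) = 20 - 4*l)
N(-70, V/O(-2) + r/J) - 1*(-4135) = (20 - 4*(-7/6/(-2) + 6/15)) - 1*(-4135) = (20 - 4*(-7/6*(-½) + 6*(1/15))) + 4135 = (20 - 4*(7/12 + ⅖)) + 4135 = (20 - 4*59/60) + 4135 = (20 - 59/15) + 4135 = 241/15 + 4135 = 62266/15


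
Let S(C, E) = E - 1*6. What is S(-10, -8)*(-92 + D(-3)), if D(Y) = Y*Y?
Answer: 1162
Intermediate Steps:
S(C, E) = -6 + E (S(C, E) = E - 6 = -6 + E)
D(Y) = Y**2
S(-10, -8)*(-92 + D(-3)) = (-6 - 8)*(-92 + (-3)**2) = -14*(-92 + 9) = -14*(-83) = 1162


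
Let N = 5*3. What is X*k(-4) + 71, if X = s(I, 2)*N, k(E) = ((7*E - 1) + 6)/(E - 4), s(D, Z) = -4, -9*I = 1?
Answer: -203/2 ≈ -101.50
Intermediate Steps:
I = -1/9 (I = -1/9*1 = -1/9 ≈ -0.11111)
N = 15
k(E) = (5 + 7*E)/(-4 + E) (k(E) = ((-1 + 7*E) + 6)/(-4 + E) = (5 + 7*E)/(-4 + E))
X = -60 (X = -4*15 = -60)
X*k(-4) + 71 = -60*(5 + 7*(-4))/(-4 - 4) + 71 = -60*(5 - 28)/(-8) + 71 = -(-15)*(-23)/2 + 71 = -60*23/8 + 71 = -345/2 + 71 = -203/2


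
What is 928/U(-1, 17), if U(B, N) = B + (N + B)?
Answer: 928/15 ≈ 61.867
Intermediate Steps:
U(B, N) = N + 2*B (U(B, N) = B + (B + N) = N + 2*B)
928/U(-1, 17) = 928/(17 + 2*(-1)) = 928/(17 - 2) = 928/15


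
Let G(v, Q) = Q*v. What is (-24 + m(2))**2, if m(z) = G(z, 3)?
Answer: 324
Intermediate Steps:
m(z) = 3*z
(-24 + m(2))**2 = (-24 + 3*2)**2 = (-24 + 6)**2 = (-18)**2 = 324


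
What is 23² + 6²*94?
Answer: 3913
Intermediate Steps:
23² + 6²*94 = 529 + 36*94 = 529 + 3384 = 3913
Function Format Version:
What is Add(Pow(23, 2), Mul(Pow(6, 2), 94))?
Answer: 3913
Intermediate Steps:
Add(Pow(23, 2), Mul(Pow(6, 2), 94)) = Add(529, Mul(36, 94)) = Add(529, 3384) = 3913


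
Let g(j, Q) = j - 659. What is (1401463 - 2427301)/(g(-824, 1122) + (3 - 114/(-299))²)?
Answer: 45855471519/65779781 ≈ 697.11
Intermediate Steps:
g(j, Q) = -659 + j
(1401463 - 2427301)/(g(-824, 1122) + (3 - 114/(-299))²) = (1401463 - 2427301)/((-659 - 824) + (3 - 114/(-299))²) = -1025838/(-1483 + (3 - 114*(-1/299))²) = -1025838/(-1483 + (3 + 114/299)²) = -1025838/(-1483 + (1011/299)²) = -1025838/(-1483 + 1022121/89401) = -1025838/(-131559562/89401) = -1025838*(-89401/131559562) = 45855471519/65779781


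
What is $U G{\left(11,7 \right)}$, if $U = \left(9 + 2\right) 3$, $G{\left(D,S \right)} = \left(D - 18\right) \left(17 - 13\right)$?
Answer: $-924$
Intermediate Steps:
$G{\left(D,S \right)} = -72 + 4 D$ ($G{\left(D,S \right)} = \left(-18 + D\right) 4 = -72 + 4 D$)
$U = 33$ ($U = 11 \cdot 3 = 33$)
$U G{\left(11,7 \right)} = 33 \left(-72 + 4 \cdot 11\right) = 33 \left(-72 + 44\right) = 33 \left(-28\right) = -924$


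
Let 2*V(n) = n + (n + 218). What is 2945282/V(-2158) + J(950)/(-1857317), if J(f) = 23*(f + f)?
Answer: -5470411869694/3805642533 ≈ -1437.4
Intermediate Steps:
V(n) = 109 + n (V(n) = (n + (n + 218))/2 = (n + (218 + n))/2 = (218 + 2*n)/2 = 109 + n)
J(f) = 46*f (J(f) = 23*(2*f) = 46*f)
2945282/V(-2158) + J(950)/(-1857317) = 2945282/(109 - 2158) + (46*950)/(-1857317) = 2945282/(-2049) + 43700*(-1/1857317) = 2945282*(-1/2049) - 43700/1857317 = -2945282/2049 - 43700/1857317 = -5470411869694/3805642533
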